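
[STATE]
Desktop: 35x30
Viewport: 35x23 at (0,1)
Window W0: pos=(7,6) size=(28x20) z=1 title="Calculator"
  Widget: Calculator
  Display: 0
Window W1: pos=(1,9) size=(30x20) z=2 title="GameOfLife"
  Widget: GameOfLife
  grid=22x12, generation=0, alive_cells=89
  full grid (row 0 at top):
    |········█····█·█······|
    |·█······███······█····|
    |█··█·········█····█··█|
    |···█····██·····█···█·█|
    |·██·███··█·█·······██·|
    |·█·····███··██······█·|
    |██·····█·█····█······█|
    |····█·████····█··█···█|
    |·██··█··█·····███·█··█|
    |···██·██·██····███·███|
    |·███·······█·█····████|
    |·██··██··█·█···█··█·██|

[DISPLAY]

                                   
                                   
                                   
                                   
                                   
       ┏━━━━━━━━━━━━━━━━━━━━━━━━━━┓
       ┃ Calculator               ┃
       ┠──────────────────────────┨
 ┏━━━━━━━━━━━━━━━━━━━━━━━━━━━━┓  0┃
 ┃ GameOfLife                 ┃   ┃
 ┠────────────────────────────┨   ┃
 ┃Gen: 0                      ┃   ┃
 ┃········█····█·█······      ┃   ┃
 ┃·█······███······█····      ┃   ┃
 ┃█··█·········█····█··█      ┃   ┃
 ┃···█····██·····█···█·█      ┃   ┃
 ┃·██·███··█·█·······██·      ┃   ┃
 ┃·█·····███··██······█·      ┃   ┃
 ┃██·····█·█····█······█      ┃   ┃
 ┃····█·████····█··█···█      ┃   ┃
 ┃·██··█··█·····███·█··█      ┃   ┃
 ┃···██·██·██····███·███      ┃   ┃
 ┃·███·······█·█····████      ┃   ┃


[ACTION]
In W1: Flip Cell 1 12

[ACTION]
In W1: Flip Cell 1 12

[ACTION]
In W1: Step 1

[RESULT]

                                   
                                   
                                   
                                   
                                   
       ┏━━━━━━━━━━━━━━━━━━━━━━━━━━┓
       ┃ Calculator               ┃
       ┠──────────────────────────┨
 ┏━━━━━━━━━━━━━━━━━━━━━━━━━━━━┓  0┃
 ┃ GameOfLife                 ┃   ┃
 ┠────────────────────────────┨   ┃
 ┃Gen: 1                      ┃   ┃
 ┃········█·············      ┃   ┃
 ┃········██····█·······      ┃   ┃
 ┃··█·······█·······█·█·      ┃   ┃
 ┃·█·█·█··███·······██·█      ┃   ┃
 ┃·██████·····█······█·█      ┃   ┃
 ┃·····█·█·█··██·····███      ┃   ┃
 ┃██········█···█·····██      ┃   ┃
 ┃█·█··██··█···██·██··██      ┃   ┃
 ┃··█·······█···█···██·█      ┃   ┃
 ┃····███████···········      ┃   ┃
 ┃·█·····███·██·██······      ┃   ┃


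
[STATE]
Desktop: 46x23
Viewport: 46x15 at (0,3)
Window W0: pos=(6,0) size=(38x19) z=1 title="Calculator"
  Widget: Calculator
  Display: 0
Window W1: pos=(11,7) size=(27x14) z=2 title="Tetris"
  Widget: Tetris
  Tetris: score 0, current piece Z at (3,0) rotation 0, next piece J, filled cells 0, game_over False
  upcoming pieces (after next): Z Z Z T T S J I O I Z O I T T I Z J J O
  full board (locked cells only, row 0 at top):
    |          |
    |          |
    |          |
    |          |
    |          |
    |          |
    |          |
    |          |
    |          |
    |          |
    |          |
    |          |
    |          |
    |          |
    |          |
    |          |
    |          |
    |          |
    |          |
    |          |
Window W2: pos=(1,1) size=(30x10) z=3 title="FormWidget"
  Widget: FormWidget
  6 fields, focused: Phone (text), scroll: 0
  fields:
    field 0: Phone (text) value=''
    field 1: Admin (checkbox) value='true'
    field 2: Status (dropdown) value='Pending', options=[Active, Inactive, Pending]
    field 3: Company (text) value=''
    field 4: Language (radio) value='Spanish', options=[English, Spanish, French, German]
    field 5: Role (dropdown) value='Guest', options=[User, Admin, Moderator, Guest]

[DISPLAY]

 ┠────────────────────────────┨           0┃  
 ┃> Phone:      [            ]┃            ┃  
 ┃  Admin:      [x]           ┃            ┃  
 ┃  Status:     [Pending    ▼]┃            ┃  
 ┃  Company:    [            ]┃━━━━━━┓     ┃  
 ┃  Language:   ( ) English  (┃      ┃     ┃  
 ┃  Role:       [Guest      ▼]┃──────┨     ┃  
 ┗━━━━━━━━━━━━━━━━━━━━━━━━━━━━┛      ┃     ┃  
      ┃│ 0 ┃          │█             ┃     ┃  
      ┃├───┃          │███           ┃     ┃  
      ┃│ C ┃          │              ┃     ┃  
      ┃└───┃          │              ┃     ┃  
      ┃    ┃          │              ┃     ┃  
      ┃    ┃          │Score:        ┃     ┃  
      ┃    ┃          │0             ┃     ┃  


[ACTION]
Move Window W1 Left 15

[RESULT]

 ┠────────────────────────────┨           0┃  
 ┃> Phone:      [            ]┃            ┃  
 ┃  Admin:      [x]           ┃            ┃  
 ┃  Status:     [Pending    ▼]┃            ┃  
┏┃  Company:    [            ]┃            ┃  
┃┃  Language:   ( ) English  (┃            ┃  
┠┃  Role:       [Guest      ▼]┃            ┃  
┃┗━━━━━━━━━━━━━━━━━━━━━━━━━━━━┛            ┃  
┃          │█             ┃                ┃  
┃          │███           ┃                ┃  
┃          │              ┃                ┃  
┃          │              ┃                ┃  
┃          │              ┃                ┃  
┃          │Score:        ┃                ┃  
┃          │0             ┃                ┃  


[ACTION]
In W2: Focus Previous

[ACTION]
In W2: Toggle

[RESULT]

 ┠────────────────────────────┨           0┃  
 ┃  Phone:      [            ]┃            ┃  
 ┃  Admin:      [x]           ┃            ┃  
 ┃  Status:     [Pending    ▼]┃            ┃  
┏┃  Company:    [            ]┃            ┃  
┃┃  Language:   ( ) English  (┃            ┃  
┠┃> Role:       [Guest      ▼]┃            ┃  
┃┗━━━━━━━━━━━━━━━━━━━━━━━━━━━━┛            ┃  
┃          │█             ┃                ┃  
┃          │███           ┃                ┃  
┃          │              ┃                ┃  
┃          │              ┃                ┃  
┃          │              ┃                ┃  
┃          │Score:        ┃                ┃  
┃          │0             ┃                ┃  


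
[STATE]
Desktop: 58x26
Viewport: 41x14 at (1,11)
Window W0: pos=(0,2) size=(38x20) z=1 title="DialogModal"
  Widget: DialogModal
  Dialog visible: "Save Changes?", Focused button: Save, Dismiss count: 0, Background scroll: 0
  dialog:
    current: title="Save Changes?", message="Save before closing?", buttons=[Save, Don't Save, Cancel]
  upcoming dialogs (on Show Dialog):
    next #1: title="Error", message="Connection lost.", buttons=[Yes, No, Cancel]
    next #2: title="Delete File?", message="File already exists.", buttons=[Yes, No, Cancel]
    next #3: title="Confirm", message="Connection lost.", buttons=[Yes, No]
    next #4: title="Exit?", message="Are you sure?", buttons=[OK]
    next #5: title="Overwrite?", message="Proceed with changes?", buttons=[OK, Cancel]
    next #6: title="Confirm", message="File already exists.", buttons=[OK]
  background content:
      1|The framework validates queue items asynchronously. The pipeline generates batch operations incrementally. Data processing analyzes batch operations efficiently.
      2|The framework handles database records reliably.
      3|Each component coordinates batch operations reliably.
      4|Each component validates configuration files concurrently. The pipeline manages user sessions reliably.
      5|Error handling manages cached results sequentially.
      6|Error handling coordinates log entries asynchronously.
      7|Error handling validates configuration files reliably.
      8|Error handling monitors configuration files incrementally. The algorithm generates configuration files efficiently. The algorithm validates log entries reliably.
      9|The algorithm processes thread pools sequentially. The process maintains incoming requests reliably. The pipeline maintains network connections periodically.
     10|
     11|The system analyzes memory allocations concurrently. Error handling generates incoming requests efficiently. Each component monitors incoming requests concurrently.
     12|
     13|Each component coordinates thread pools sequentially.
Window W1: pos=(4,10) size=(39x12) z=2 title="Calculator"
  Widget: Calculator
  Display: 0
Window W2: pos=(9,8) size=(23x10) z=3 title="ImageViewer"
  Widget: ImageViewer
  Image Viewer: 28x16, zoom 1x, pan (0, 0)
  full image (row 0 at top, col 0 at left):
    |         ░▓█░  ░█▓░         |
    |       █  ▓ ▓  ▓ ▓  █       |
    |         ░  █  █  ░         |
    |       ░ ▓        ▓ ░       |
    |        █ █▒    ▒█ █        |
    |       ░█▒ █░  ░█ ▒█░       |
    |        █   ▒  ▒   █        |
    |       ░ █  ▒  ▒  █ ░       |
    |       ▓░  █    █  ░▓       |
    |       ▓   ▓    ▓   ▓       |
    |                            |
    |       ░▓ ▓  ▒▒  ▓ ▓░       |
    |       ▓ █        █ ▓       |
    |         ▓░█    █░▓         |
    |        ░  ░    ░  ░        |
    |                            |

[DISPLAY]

Er│┃ Cal┃         ░▓█░  ░█▓░  ┃          
Er│┠────┃       █  ▓ ▓  ▓ ▓  █┃──────────
Th│┃    ┃         ░  █  █  ░  ┃         0
  └┃┌───┃       ░ ▓        ▓ ░┃          
The┃│ 7 ┃        █ █▒    ▒█ █ ┃          
   ┃├───┃       ░█▒ █░  ░█ ▒█░┃          
Eac┃│ 4 ┗━━━━━━━━━━━━━━━━━━━━━┛          
   ┃├───┼───┼───┼───┤                    
   ┃│ 1 │ 2 │ 3 │ - │                    
   ┃└───┴───┴───┴───┘                    
━━━┗━━━━━━━━━━━━━━━━━━━━━━━━━━━━━━━━━━━━━
                                         
                                         
                                         


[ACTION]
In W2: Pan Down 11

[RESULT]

Er│┃ Cal┃       ░▓ ▓  ▒▒  ▓ ▓░┃          
Er│┠────┃       ▓ █        █ ▓┃──────────
Th│┃    ┃         ▓░█    █░▓  ┃         0
  └┃┌───┃        ░  ░    ░  ░ ┃          
The┃│ 7 ┃                     ┃          
   ┃├───┃                     ┃          
Eac┃│ 4 ┗━━━━━━━━━━━━━━━━━━━━━┛          
   ┃├───┼───┼───┼───┤                    
   ┃│ 1 │ 2 │ 3 │ - │                    
   ┃└───┴───┴───┴───┘                    
━━━┗━━━━━━━━━━━━━━━━━━━━━━━━━━━━━━━━━━━━━
                                         
                                         
                                         


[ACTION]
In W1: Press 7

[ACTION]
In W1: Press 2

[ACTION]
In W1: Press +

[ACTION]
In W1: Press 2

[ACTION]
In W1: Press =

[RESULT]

Er│┃ Cal┃       ░▓ ▓  ▒▒  ▓ ▓░┃          
Er│┠────┃       ▓ █        █ ▓┃──────────
Th│┃    ┃         ▓░█    █░▓  ┃        74
  └┃┌───┃        ░  ░    ░  ░ ┃          
The┃│ 7 ┃                     ┃          
   ┃├───┃                     ┃          
Eac┃│ 4 ┗━━━━━━━━━━━━━━━━━━━━━┛          
   ┃├───┼───┼───┼───┤                    
   ┃│ 1 │ 2 │ 3 │ - │                    
   ┃└───┴───┴───┴───┘                    
━━━┗━━━━━━━━━━━━━━━━━━━━━━━━━━━━━━━━━━━━━
                                         
                                         
                                         


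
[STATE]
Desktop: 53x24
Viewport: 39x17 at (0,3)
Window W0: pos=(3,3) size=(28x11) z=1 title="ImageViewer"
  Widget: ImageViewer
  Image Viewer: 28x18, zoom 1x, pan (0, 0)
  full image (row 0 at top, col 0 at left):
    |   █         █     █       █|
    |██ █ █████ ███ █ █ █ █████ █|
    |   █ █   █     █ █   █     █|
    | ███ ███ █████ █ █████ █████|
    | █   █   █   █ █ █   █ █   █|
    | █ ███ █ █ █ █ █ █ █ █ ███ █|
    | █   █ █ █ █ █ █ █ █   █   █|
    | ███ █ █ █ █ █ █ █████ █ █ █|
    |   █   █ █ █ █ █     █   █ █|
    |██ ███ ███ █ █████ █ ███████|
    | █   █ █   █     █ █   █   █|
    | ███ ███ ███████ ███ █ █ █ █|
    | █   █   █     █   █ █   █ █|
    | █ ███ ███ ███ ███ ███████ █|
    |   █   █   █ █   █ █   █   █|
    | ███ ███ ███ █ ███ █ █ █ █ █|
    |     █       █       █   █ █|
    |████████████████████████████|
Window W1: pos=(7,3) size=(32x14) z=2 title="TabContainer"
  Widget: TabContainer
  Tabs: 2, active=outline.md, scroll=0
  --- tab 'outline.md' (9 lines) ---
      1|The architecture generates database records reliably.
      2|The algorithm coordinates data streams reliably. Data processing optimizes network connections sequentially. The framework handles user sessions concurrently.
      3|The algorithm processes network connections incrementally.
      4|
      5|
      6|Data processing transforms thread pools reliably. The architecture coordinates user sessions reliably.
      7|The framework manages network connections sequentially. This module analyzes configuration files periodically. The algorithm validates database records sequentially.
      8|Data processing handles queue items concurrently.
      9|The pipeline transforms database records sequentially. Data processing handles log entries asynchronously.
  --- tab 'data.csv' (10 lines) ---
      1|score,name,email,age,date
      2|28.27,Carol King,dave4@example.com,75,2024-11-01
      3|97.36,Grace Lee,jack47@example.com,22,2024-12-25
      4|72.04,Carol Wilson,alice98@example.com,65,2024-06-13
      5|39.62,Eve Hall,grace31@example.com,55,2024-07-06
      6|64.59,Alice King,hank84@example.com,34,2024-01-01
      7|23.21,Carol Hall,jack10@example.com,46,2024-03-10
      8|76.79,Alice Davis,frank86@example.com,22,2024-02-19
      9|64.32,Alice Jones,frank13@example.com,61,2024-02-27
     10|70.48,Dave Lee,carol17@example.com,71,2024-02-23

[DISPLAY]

   ┏━━━┏━━━━━━━━━━━━━━━━━━━━━━━━━━━━━━┓
   ┃ Im┃ TabContainer                 ┃
   ┠───┠──────────────────────────────┨
   ┃   ┃[outline.md]│ data.csv        ┃
   ┃██ ┃──────────────────────────────┃
   ┃   ┃The architecture generates dat┃
   ┃ ██┃The algorithm coordinates data┃
   ┃ █ ┃The algorithm processes networ┃
   ┃ █ ┃                              ┃
   ┃ █ ┃                              ┃
   ┗━━━┃Data processing transforms thr┃
       ┃The framework manages network ┃
       ┃Data processing handles queue ┃
       ┗━━━━━━━━━━━━━━━━━━━━━━━━━━━━━━┛
                                       
                                       
                                       


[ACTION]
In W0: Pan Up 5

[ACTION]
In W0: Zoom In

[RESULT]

   ┏━━━┏━━━━━━━━━━━━━━━━━━━━━━━━━━━━━━┓
   ┃ Im┃ TabContainer                 ┃
   ┠───┠──────────────────────────────┨
   ┃   ┃[outline.md]│ data.csv        ┃
   ┃   ┃──────────────────────────────┃
   ┃███┃The architecture generates dat┃
   ┃███┃The algorithm coordinates data┃
   ┃   ┃The algorithm processes networ┃
   ┃   ┃                              ┃
   ┃  █┃                              ┃
   ┗━━━┃Data processing transforms thr┃
       ┃The framework manages network ┃
       ┃Data processing handles queue ┃
       ┗━━━━━━━━━━━━━━━━━━━━━━━━━━━━━━┛
                                       
                                       
                                       


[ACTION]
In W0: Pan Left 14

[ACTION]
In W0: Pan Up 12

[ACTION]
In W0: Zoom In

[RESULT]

   ┏━━━┏━━━━━━━━━━━━━━━━━━━━━━━━━━━━━━┓
   ┃ Im┃ TabContainer                 ┃
   ┠───┠──────────────────────────────┨
   ┃   ┃[outline.md]│ data.csv        ┃
   ┃   ┃──────────────────────────────┃
   ┃   ┃The architecture generates dat┃
   ┃███┃The algorithm coordinates data┃
   ┃███┃The algorithm processes networ┃
   ┃███┃                              ┃
   ┃   ┃                              ┃
   ┗━━━┃Data processing transforms thr┃
       ┃The framework manages network ┃
       ┃Data processing handles queue ┃
       ┗━━━━━━━━━━━━━━━━━━━━━━━━━━━━━━┛
                                       
                                       
                                       


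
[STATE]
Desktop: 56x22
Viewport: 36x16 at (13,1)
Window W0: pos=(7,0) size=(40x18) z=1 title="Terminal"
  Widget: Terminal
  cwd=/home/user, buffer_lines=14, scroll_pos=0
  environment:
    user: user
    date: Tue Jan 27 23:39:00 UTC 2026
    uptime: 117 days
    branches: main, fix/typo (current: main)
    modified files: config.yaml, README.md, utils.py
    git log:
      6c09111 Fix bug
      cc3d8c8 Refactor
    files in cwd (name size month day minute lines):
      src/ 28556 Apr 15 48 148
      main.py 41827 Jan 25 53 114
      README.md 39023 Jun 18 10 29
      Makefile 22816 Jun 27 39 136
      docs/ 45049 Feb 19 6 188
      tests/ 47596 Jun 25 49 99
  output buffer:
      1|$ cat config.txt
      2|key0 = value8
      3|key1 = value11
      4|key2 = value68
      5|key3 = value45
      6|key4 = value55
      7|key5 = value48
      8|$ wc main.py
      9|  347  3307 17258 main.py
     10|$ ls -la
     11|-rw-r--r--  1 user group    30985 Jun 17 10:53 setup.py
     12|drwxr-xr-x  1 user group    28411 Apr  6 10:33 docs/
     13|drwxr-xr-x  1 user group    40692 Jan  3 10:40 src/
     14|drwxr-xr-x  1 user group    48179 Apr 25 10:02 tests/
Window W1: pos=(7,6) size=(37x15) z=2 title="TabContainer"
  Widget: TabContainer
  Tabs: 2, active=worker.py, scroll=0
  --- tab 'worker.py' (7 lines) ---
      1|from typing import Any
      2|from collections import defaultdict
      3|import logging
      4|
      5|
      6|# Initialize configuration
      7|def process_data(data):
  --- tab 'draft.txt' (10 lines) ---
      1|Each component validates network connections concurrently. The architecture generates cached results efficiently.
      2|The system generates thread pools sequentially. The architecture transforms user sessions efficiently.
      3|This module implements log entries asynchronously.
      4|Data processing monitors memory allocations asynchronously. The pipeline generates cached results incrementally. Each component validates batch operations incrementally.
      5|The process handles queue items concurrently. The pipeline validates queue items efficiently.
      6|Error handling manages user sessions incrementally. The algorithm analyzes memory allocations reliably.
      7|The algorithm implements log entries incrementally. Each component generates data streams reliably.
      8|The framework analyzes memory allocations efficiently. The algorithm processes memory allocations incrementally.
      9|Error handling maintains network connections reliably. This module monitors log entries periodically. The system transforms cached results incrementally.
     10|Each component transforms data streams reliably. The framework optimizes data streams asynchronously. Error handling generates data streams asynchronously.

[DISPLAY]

inal                             ┃  
─────────────────────────────────┨  
 config.txt                      ┃  
= value8                         ┃  
= value11                        ┃  
━━━━━━━━━━━━━━━━━━━━━━━━━━━━━━┓  ┃  
ontainer                      ┃  ┃  
──────────────────────────────┨  ┃  
er.py]│ draft.txt             ┃  ┃  
──────────────────────────────┃  ┃  
typing import Any             ┃  ┃  
collections import defaultdict┃  ┃  
t logging                     ┃n ┃  
                              ┃r ┃  
                              ┃n ┃  
tialize configuration         ┃r ┃  


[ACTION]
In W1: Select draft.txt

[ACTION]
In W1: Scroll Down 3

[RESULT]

inal                             ┃  
─────────────────────────────────┨  
 config.txt                      ┃  
= value8                         ┃  
= value11                        ┃  
━━━━━━━━━━━━━━━━━━━━━━━━━━━━━━┓  ┃  
ontainer                      ┃  ┃  
──────────────────────────────┨  ┃  
er.py │[draft.txt]            ┃  ┃  
──────────────────────────────┃  ┃  
processing monitors memory all┃  ┃  
rocess handles queue items con┃  ┃  
 handling manages user session┃n ┃  
lgorithm implements log entrie┃r ┃  
ramework analyzes memory alloc┃n ┃  
 handling maintains network co┃r ┃  


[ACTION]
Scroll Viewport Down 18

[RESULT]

━━━━━━━━━━━━━━━━━━━━━━━━━━━━━━┓  ┃  
ontainer                      ┃  ┃  
──────────────────────────────┨  ┃  
er.py │[draft.txt]            ┃  ┃  
──────────────────────────────┃  ┃  
processing monitors memory all┃  ┃  
rocess handles queue items con┃  ┃  
 handling manages user session┃n ┃  
lgorithm implements log entrie┃r ┃  
ramework analyzes memory alloc┃n ┃  
 handling maintains network co┃r ┃  
component transforms data stre┃━━┛  
                              ┃     
                              ┃     
━━━━━━━━━━━━━━━━━━━━━━━━━━━━━━┛     
                                    


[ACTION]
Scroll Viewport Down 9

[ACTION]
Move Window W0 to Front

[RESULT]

= value68                        ┃  
= value45                        ┃  
= value55                        ┃  
= value48                        ┃  
main.py                          ┃  
  3307 17258 main.py             ┃  
-la                              ┃  
--r--  1 user group    30985 Jun ┃  
-xr-x  1 user group    28411 Apr ┃  
-xr-x  1 user group    40692 Jan ┃  
-xr-x  1 user group    48179 Apr ┃  
━━━━━━━━━━━━━━━━━━━━━━━━━━━━━━━━━┛  
                              ┃     
                              ┃     
━━━━━━━━━━━━━━━━━━━━━━━━━━━━━━┛     
                                    


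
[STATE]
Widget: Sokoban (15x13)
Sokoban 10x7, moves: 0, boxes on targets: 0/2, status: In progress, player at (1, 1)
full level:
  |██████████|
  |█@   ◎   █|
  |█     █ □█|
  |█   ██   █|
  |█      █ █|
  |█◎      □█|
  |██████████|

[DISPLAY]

██████████     
█@   ◎   █     
█     █ □█     
█   ██   █     
█      █ █     
█◎      □█     
██████████     
Moves: 0  0/2  
               
               
               
               
               


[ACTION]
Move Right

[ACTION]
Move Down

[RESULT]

██████████     
█    ◎   █     
█ @   █ □█     
█   ██   █     
█      █ █     
█◎      □█     
██████████     
Moves: 2  0/2  
               
               
               
               
               


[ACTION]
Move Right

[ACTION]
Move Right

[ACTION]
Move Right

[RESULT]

██████████     
█    ◎   █     
█    @█ □█     
█   ██   █     
█      █ █     
█◎      □█     
██████████     
Moves: 5  0/2  
               
               
               
               
               


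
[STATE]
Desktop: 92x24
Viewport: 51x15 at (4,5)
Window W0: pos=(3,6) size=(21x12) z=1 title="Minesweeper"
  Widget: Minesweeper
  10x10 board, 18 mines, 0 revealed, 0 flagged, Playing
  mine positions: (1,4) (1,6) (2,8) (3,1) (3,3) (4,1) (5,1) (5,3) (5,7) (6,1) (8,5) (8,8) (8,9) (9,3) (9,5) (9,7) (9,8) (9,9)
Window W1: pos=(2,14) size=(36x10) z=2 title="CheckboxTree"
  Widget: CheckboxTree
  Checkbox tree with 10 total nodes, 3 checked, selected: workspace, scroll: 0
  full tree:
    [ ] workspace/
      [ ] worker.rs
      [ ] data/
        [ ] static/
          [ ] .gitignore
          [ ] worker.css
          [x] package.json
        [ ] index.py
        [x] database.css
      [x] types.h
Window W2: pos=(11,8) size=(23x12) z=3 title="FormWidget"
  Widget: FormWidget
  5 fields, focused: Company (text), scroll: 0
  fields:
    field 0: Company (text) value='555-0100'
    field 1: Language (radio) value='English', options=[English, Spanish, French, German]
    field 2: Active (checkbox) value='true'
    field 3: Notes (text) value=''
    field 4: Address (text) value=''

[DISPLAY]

                                                   
━━━━━━━━━━━━━━━━━━━┓                               
 Minesweeper       ┃                               
───────┏━━━━━━━━━━━━━━━━━━━━━┓                     
■■■■■■■┃ FormWidget          ┃                     
■■■■■■■┠─────────────────────┨                     
■■■■■■■┃> Company:    [555-0]┃                     
■■■■■■■┃  Language:   (●) Eng┃                     
■■■■■■■┃  Active:     [x]    ┃                     
━━━━━━━┃  Notes:      [     ]┃━━━┓                 
Checkbo┃  Address:    [     ]┃   ┃                 
───────┃                     ┃───┨                 
[-] wor┃                     ┃   ┃                 
  [ ] w┃                     ┃   ┃                 
  [-] d┗━━━━━━━━━━━━━━━━━━━━━┛   ┃                 


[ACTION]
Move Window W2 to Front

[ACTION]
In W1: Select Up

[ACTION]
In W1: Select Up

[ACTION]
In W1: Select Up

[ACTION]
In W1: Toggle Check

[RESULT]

                                                   
━━━━━━━━━━━━━━━━━━━┓                               
 Minesweeper       ┃                               
───────┏━━━━━━━━━━━━━━━━━━━━━┓                     
■■■■■■■┃ FormWidget          ┃                     
■■■■■■■┠─────────────────────┨                     
■■■■■■■┃> Company:    [555-0]┃                     
■■■■■■■┃  Language:   (●) Eng┃                     
■■■■■■■┃  Active:     [x]    ┃                     
━━━━━━━┃  Notes:      [     ]┃━━━┓                 
Checkbo┃  Address:    [     ]┃   ┃                 
───────┃                     ┃───┨                 
[x] wor┃                     ┃   ┃                 
  [x] w┃                     ┃   ┃                 
  [x] d┗━━━━━━━━━━━━━━━━━━━━━┛   ┃                 


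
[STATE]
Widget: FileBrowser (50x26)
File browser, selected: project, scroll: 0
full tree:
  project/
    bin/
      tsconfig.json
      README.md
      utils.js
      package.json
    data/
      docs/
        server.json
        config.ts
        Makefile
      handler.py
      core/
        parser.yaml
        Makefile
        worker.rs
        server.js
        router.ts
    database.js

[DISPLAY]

> [-] project/                                    
    [+] bin/                                      
    [+] data/                                     
    database.js                                   
                                                  
                                                  
                                                  
                                                  
                                                  
                                                  
                                                  
                                                  
                                                  
                                                  
                                                  
                                                  
                                                  
                                                  
                                                  
                                                  
                                                  
                                                  
                                                  
                                                  
                                                  
                                                  


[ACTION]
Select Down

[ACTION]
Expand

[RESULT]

  [-] project/                                    
  > [-] bin/                                      
      tsconfig.json                               
      README.md                                   
      utils.js                                    
      package.json                                
    [+] data/                                     
    database.js                                   
                                                  
                                                  
                                                  
                                                  
                                                  
                                                  
                                                  
                                                  
                                                  
                                                  
                                                  
                                                  
                                                  
                                                  
                                                  
                                                  
                                                  
                                                  


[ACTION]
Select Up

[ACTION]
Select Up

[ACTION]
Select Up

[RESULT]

> [-] project/                                    
    [-] bin/                                      
      tsconfig.json                               
      README.md                                   
      utils.js                                    
      package.json                                
    [+] data/                                     
    database.js                                   
                                                  
                                                  
                                                  
                                                  
                                                  
                                                  
                                                  
                                                  
                                                  
                                                  
                                                  
                                                  
                                                  
                                                  
                                                  
                                                  
                                                  
                                                  


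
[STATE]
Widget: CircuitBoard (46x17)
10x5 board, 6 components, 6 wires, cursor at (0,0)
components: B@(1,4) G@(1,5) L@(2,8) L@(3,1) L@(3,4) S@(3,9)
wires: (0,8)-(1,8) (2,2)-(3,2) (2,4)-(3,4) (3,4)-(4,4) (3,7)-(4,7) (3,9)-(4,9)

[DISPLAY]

   0 1 2 3 4 5 6 7 8 9                        
0  [.]                              ·         
                                    │         
1                   B   G           ·         
                                              
2           ·       ·               L         
            │       │                         
3       L   ·       L           ·       S     
                    │           │       │     
4                   ·           ·       ·     
Cursor: (0,0)                                 
                                              
                                              
                                              
                                              
                                              
                                              


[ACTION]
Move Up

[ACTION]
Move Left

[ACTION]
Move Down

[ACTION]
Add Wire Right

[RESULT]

   0 1 2 3 4 5 6 7 8 9                        
0                                   ·         
                                    │         
1  [.]─ ·           B   G           ·         
                                              
2           ·       ·               L         
            │       │                         
3       L   ·       L           ·       S     
                    │           │       │     
4                   ·           ·       ·     
Cursor: (1,0)                                 
                                              
                                              
                                              
                                              
                                              
                                              


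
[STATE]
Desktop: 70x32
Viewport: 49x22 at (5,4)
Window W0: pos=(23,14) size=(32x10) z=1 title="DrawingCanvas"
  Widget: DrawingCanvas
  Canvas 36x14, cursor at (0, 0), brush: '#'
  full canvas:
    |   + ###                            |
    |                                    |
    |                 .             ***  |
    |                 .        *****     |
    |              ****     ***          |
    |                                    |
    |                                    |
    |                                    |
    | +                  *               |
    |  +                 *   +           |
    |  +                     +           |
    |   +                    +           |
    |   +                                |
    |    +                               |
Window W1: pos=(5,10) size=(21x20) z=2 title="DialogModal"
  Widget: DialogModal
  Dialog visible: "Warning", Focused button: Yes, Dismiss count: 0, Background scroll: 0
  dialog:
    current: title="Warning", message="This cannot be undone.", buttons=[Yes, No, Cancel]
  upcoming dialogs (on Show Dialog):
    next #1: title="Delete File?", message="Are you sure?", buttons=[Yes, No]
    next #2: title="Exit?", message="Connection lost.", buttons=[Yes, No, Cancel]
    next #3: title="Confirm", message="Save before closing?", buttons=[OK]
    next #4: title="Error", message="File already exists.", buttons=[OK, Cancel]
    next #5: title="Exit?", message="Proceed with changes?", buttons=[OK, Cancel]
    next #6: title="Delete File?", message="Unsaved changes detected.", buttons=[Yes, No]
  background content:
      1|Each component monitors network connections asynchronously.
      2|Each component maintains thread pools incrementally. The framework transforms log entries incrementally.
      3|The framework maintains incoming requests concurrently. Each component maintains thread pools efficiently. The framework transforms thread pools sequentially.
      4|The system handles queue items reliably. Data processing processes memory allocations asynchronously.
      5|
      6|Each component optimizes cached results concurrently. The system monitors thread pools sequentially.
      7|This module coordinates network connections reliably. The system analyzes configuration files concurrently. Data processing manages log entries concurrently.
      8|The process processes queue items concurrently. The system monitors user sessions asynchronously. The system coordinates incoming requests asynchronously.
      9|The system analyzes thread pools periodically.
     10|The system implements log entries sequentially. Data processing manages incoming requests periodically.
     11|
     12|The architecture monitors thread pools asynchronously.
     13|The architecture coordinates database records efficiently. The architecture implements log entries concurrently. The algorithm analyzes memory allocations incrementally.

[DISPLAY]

                                                 
                                                 
                                                 
                                                 
                                                 
                                                 
┏━━━━━━━━━━━━━━━━━━━┓                            
┃ DialogModal       ┃                            
┠───────────────────┨                            
┃Each component moni┃                            
┃Each component main┃━━━━━━━━━━━━━━━━━━━━━━━━━━━━
┃The framework maint┃rawingCanvas                
┃The system handles ┃────────────────────────────
┃                   ┃ + ###                      
┃Ea┌─────────────┐ti┃                            
┃Th│   Warning   │in┃               .            
┃Th│This cannot b│ss┃               .        ****
┃Th│[Yes]  No   C│es┃            ****     ***    
┃Th└─────────────┘en┃                            
┃                   ┃━━━━━━━━━━━━━━━━━━━━━━━━━━━━
┃The architecture mo┃                            
┃The architecture co┃                            


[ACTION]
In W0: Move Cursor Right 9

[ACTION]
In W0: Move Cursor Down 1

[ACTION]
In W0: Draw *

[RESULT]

                                                 
                                                 
                                                 
                                                 
                                                 
                                                 
┏━━━━━━━━━━━━━━━━━━━┓                            
┃ DialogModal       ┃                            
┠───────────────────┨                            
┃Each component moni┃                            
┃Each component main┃━━━━━━━━━━━━━━━━━━━━━━━━━━━━
┃The framework maint┃rawingCanvas                
┃The system handles ┃────────────────────────────
┃                   ┃ + ###                      
┃Ea┌─────────────┐ti┃       *                    
┃Th│   Warning   │in┃               .            
┃Th│This cannot b│ss┃               .        ****
┃Th│[Yes]  No   C│es┃            ****     ***    
┃Th└─────────────┘en┃                            
┃                   ┃━━━━━━━━━━━━━━━━━━━━━━━━━━━━
┃The architecture mo┃                            
┃The architecture co┃                            
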